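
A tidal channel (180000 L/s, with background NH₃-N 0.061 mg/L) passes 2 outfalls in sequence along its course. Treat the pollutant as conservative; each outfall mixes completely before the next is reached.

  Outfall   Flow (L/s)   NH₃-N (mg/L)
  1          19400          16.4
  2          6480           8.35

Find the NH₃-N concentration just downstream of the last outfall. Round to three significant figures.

Outfall 1: combined Q = 199400 L/s; C = (180000·0.06100 + 19400·16.40)/199400 = 1.651 mg/L.
Outfall 2: combined Q = 205900 L/s; C = (199400·1.651 + 6480·8.350)/205900 = 1.862 mg/L.

1.86 mg/L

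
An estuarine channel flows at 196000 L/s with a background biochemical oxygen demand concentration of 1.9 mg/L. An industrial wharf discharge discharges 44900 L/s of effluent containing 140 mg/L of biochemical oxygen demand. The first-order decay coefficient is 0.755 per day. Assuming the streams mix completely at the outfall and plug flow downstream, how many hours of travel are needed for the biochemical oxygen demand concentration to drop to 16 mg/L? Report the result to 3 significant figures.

Flow-weighted average: C = (196000·1.900 + 44900·140.0) / 240900 = 6658000/240900 = 27.64 mg/L.
27.64·exp(−k·t) = 16 → t = ln(27.64/16)/k = 62560 s = 17.38 h.

17.4 h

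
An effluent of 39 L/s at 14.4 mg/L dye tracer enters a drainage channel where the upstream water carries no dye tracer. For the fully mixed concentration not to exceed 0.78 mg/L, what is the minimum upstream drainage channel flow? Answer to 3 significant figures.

Set C_mix = 0.78: (Q·0 + 39.00·14.40) / (Q + 39.00) = 0.78
→ Q = 39.00·(14.40 − 0.78)/(0.78 − 0) = 681.0 L/s.

681 L/s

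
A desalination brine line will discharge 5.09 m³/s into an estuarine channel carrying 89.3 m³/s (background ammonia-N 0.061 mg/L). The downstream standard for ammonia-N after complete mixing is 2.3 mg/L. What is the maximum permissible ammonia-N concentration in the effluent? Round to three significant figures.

At the limit, (Qr·Cr + Qe·Cₑ)/(Qr + Qe) = 2.3:
Cₑ = (94.39·2.3 − 89.30·0.06100) / 5.090 = 41.58 mg/L.

41.6 mg/L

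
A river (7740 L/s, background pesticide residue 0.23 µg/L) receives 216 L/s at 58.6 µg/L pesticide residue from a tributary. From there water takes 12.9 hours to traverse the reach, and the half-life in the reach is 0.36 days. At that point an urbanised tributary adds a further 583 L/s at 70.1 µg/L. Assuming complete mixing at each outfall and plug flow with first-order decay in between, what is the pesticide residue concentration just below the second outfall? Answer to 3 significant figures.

Flow-weighted average: C = (7740·0.2300 + 216.0·58.60) / 7956 = 14440/7956 = 1.815 µg/L; combined flow 7956 L/s.
Half-life 0.36 d → k = ln 2 / 0.36 = 1.925 d⁻¹.
Decay over the reach: 1.815·exp(−kt) = 1.815·0.3553 = 0.6447 µg/L.
Second outfall: C = (7956·0.6447 + 583.0·70.10)/8539 = 5.387 µg/L.

5.39 µg/L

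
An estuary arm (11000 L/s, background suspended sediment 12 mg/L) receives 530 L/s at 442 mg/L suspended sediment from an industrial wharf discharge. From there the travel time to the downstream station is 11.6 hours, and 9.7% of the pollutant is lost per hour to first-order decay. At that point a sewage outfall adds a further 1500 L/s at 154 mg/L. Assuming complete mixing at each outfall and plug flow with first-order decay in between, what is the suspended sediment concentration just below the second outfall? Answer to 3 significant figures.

26.3 mg/L

Flow-weighted average: C = (11000·12.00 + 530.0·442.0) / 11530 = 366300/11530 = 31.77 mg/L; combined flow 11530 L/s.
9.7%/h lost → k = −ln(1 − 0.097) = 0.1020 h⁻¹.
First-order decay: C = 31.77·exp(−k·t) = 31.77·0.3062 = 9.726 mg/L.
Second outfall: C = (11530·9.726 + 1500·154.0)/13030 = 26.33 mg/L.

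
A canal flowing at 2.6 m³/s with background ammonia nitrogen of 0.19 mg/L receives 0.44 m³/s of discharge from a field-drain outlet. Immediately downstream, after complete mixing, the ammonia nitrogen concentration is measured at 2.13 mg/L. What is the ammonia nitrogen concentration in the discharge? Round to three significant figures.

Mass balance: 2.600·0.1900 + 0.4400·Cₑ = 3.040·2.130
→ Cₑ = (3.040·2.130 − 2.600·0.1900) / 0.4400 = 13.59 mg/L.

13.6 mg/L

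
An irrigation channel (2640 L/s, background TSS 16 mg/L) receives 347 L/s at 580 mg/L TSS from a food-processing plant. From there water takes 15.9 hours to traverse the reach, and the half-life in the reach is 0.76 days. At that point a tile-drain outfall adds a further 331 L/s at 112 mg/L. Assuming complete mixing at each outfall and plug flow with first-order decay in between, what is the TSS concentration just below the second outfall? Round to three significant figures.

After mixing, C = (2640·16.00 + 347.0·580.0) / 2987 = 243500/2987 = 81.52 mg/L; combined flow 2987 L/s.
Half-life 0.76 d → k = ln 2 / 0.76 = 0.9120 d⁻¹.
Decay over the reach: 81.52·exp(−kt) = 81.52·0.5465 = 44.55 mg/L.
At the second outfall, C = (2987·44.55 + 331.0·112.0) / (2987 + 331.0) = 51.28 mg/L.

51.3 mg/L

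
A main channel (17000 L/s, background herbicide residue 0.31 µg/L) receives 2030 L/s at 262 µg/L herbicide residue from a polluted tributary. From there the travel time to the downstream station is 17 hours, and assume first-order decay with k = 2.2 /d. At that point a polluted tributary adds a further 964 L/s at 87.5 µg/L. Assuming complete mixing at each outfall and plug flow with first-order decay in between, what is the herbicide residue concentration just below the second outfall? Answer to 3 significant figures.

After mixing, C = (17000·0.3100 + 2030·262.0) / 19030 = 537100/19030 = 28.23 µg/L; combined flow 19030 L/s.
First-order decay: C = 28.23·exp(−k·t) = 28.23·0.2105 = 5.941 µg/L.
At the second outfall, C = (19030·5.941 + 964.0·87.50) / (19030 + 964.0) = 9.873 µg/L.

9.87 µg/L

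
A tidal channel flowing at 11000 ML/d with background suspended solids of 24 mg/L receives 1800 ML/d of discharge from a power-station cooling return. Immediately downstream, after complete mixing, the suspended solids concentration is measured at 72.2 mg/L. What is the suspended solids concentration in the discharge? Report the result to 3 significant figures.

367 mg/L

Mass balance: 11000·24.00 + 1800·Cₑ = 12800·72.20
→ Cₑ = (12800·72.20 − 11000·24.00) / 1800 = 366.8 mg/L.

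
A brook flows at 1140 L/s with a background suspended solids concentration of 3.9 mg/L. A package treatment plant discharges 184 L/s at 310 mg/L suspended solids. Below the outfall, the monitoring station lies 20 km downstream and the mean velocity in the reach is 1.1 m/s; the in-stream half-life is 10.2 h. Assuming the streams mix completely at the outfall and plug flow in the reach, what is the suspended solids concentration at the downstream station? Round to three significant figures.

32.9 mg/L

Flow-weighted average: C = (1140·3.900 + 184.0·310.0) / 1324 = 61490/1324 = 46.44 mg/L.
Travel time t = 20·1000 / 1.1 = 18180 s = 5.051 h.
Half-life 10.2 h → k = ln 2 / 10.2 = 0.06796 h⁻¹ = 1.631 d⁻¹.
Decay over the reach: 46.44·exp(−kt) = 46.44·0.7095 = 32.95 mg/L.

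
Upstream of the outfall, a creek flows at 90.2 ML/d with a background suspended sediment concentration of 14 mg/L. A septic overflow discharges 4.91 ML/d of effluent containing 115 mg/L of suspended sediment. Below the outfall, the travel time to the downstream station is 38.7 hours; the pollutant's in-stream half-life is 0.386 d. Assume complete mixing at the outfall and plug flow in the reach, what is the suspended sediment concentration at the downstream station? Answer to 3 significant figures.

Mixed concentration C = ΣQC/ΣQ = (90.20·14.00 + 4.910·115.0) / 95.11 = 1827/95.11 = 19.21 mg/L.
Half-life 0.386 d → k = ln 2 / 0.386 = 1.796 d⁻¹.
Decay over the reach: 19.21·exp(−kt) = 19.21·0.05527 = 1.062 mg/L.

1.06 mg/L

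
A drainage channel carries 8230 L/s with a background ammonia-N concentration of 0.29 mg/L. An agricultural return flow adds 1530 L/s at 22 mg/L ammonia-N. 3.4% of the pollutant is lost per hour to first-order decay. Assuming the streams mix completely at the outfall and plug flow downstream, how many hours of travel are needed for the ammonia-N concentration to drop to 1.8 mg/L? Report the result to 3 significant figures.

After mixing, C = (8230·0.2900 + 1530·22.00) / 9760 = 36050/9760 = 3.693 mg/L.
3.4%/h lost → k = −ln(1 − 0.034) = 0.03459 h⁻¹.
3.693·exp(−k·t) = 1.8 → t = ln(3.693/1.8)/k = 74800 s = 20.78 h.

20.8 h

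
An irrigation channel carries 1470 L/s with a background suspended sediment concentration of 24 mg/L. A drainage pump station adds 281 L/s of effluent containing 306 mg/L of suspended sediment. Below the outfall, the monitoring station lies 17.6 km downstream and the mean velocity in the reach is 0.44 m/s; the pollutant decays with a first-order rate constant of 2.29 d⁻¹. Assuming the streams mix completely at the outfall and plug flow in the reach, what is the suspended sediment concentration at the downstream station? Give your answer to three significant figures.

Mass balance: C = (1470·24.00 + 281.0·306.0) / 1751 = 121300/1751 = 69.26 mg/L.
Travel time t = 17.6·1000 / 0.44 = 40000 s = 11.11 h.
First-order decay: C = 69.26·exp(−k·t) = 69.26·0.3464 = 23.99 mg/L.

24.0 mg/L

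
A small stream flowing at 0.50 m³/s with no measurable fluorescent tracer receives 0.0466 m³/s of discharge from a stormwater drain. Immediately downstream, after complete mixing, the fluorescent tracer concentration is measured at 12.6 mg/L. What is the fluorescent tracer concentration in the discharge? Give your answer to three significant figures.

148 mg/L

Mass balance: 0.5000·0 + 0.04660·Cₑ = 0.5466·12.60
→ Cₑ = (0.5466·12.60 − 0.5000·0) / 0.04660 = 147.8 mg/L.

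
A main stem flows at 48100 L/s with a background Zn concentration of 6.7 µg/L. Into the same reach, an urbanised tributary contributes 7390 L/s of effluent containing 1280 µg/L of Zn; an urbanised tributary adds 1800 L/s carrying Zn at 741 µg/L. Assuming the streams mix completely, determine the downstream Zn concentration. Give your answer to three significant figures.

194 µg/L

Conservation of mass: C = (48100·6.700 + 7390·1280 + 1800·741.0) / 57290 = 11120000/57290 = 194.0 µg/L.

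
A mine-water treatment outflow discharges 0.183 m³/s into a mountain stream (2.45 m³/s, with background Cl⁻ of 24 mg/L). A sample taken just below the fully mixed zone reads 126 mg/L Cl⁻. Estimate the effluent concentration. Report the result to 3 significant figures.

Mass balance: 2.450·24.00 + 0.1830·Cₑ = 2.633·126.0
→ Cₑ = (2.633·126.0 − 2.450·24.00) / 0.1830 = 1492 mg/L.

1490 mg/L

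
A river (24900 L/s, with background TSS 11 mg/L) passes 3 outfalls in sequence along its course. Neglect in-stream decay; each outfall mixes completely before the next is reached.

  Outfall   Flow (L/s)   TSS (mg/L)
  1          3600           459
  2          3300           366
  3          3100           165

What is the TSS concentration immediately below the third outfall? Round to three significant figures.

104 mg/L

Outfall 1: combined Q = 28500 L/s; C = (24900·11.00 + 3600·459.0)/28500 = 67.59 mg/L.
Outfall 2: combined Q = 31800 L/s; C = (28500·67.59 + 3300·366.0)/31800 = 98.56 mg/L.
Outfall 3: combined Q = 34900 L/s; C = (31800·98.56 + 3100·165.0)/34900 = 104.5 mg/L.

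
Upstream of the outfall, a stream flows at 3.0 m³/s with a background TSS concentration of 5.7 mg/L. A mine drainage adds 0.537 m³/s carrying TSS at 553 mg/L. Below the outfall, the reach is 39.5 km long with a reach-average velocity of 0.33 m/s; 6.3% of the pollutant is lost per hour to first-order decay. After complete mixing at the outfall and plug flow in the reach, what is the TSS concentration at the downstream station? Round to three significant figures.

10.2 mg/L

After mixing, C = (3.000·5.700 + 0.5370·553.0) / 3.537 = 314.1/3.537 = 88.79 mg/L.
Travel time t = 39.5·1000 / 0.33 = 119700 s = 33.25 h.
6.3%/h lost → k = −ln(1 − 0.063) = 0.06507 h⁻¹.
After decay, C = 88.79 × e^(−kt) = 88.79 × 0.1149 = 10.20 mg/L.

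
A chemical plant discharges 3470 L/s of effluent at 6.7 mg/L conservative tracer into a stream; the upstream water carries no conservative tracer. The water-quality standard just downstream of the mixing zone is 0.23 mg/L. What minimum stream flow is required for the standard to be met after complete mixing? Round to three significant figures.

97600 L/s

Set C_mix = 0.23: (Q·0 + 3470·6.700) / (Q + 3470) = 0.23
→ Q = 3470·(6.700 − 0.23)/(0.23 − 0) = 97610 L/s.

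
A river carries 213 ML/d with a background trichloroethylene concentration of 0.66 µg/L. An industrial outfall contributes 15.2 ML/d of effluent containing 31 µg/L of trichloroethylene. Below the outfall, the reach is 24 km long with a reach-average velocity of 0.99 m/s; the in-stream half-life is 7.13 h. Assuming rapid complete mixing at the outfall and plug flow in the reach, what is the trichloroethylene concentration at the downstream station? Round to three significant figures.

Mass balance: C = (213.0·0.6600 + 15.20·31.00) / 228.2 = 611.8/228.2 = 2.681 µg/L.
Travel time t = 24·1000 / 0.99 = 24240 s = 6.734 h.
Half-life 7.13 h → k = ln 2 / 7.13 = 0.09722 h⁻¹ = 2.333 d⁻¹.
After decay, C = 2.681 × e^(−kt) = 2.681 × 0.5196 = 1.393 µg/L.

1.39 µg/L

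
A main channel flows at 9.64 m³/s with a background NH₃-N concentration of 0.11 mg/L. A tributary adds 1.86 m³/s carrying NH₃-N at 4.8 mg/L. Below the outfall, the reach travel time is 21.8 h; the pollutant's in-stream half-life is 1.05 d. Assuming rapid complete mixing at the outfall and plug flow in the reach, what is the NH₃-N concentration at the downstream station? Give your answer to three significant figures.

0.477 mg/L

Conservation of mass: C = (9.640·0.1100 + 1.860·4.800) / 11.50 = 9.988/11.50 = 0.8686 mg/L.
Half-life 1.05 d → k = ln 2 / 1.05 = 0.6601 d⁻¹.
First-order decay: C = 0.8686·exp(−k·t) = 0.8686·0.5490 = 0.4769 mg/L.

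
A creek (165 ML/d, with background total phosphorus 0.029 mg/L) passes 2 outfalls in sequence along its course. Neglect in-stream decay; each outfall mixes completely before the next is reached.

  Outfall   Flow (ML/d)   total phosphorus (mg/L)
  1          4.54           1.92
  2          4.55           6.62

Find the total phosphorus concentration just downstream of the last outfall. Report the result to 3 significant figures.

0.251 mg/L

Outfall 1: combined Q = 169.5 ML/d; C = (165.0·0.02900 + 4.540·1.920)/169.5 = 0.07964 mg/L.
Outfall 2: combined Q = 174.1 ML/d; C = (169.5·0.07964 + 4.550·6.620)/174.1 = 0.2506 mg/L.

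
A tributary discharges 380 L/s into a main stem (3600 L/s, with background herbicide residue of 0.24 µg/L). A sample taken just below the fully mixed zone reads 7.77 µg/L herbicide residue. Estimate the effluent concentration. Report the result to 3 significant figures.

Mass balance: 3600·0.2400 + 380.0·Cₑ = 3980·7.770
→ Cₑ = (3980·7.770 − 3600·0.2400) / 380.0 = 79.11 µg/L.

79.1 µg/L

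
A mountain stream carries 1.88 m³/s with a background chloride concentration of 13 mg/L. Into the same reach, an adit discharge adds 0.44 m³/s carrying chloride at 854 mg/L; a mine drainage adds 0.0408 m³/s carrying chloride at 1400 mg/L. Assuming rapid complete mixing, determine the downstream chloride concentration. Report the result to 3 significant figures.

Flow-weighted average: C = (1.880·13.00 + 0.4400·854.0 + 0.04080·1400) / 2.361 = 457.3/2.361 = 193.7 mg/L.

194 mg/L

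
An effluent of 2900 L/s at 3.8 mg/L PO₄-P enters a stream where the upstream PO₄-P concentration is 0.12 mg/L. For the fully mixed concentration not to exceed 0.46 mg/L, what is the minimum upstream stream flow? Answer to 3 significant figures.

Set C_mix = 0.46: (Q·0.1200 + 2900·3.800) / (Q + 2900) = 0.46
→ Q = 2900·(3.800 − 0.46)/(0.46 − 0.1200) = 28490 L/s.

28500 L/s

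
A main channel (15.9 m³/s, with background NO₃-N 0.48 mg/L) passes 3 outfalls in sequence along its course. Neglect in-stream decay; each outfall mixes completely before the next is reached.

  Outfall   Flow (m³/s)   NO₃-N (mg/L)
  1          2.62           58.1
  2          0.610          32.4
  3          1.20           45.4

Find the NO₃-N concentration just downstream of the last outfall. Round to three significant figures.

Outfall 1: combined Q = 18.52 m³/s; C = (15.90·0.4800 + 2.620·58.10)/18.52 = 8.631 mg/L.
Outfall 2: combined Q = 19.13 m³/s; C = (18.52·8.631 + 0.6100·32.40)/19.13 = 9.389 mg/L.
Outfall 3: combined Q = 20.33 m³/s; C = (19.13·9.389 + 1.200·45.40)/20.33 = 11.51 mg/L.

11.5 mg/L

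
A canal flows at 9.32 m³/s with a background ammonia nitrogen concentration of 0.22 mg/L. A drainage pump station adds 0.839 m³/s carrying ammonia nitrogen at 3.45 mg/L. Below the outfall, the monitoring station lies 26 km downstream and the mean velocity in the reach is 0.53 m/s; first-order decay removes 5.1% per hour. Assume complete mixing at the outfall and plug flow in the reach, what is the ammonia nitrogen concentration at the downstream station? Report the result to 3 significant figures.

After mixing, C = (9.320·0.2200 + 0.8390·3.450) / 10.16 = 4.945/10.16 = 0.4868 mg/L.
Travel time t = 26·1000 / 0.53 = 49060 s = 13.63 h.
5.1%/h lost → k = −ln(1 − 0.051) = 0.05235 h⁻¹.
First-order decay: C = 0.4868·exp(−k·t) = 0.4868·0.4900 = 0.2385 mg/L.

0.239 mg/L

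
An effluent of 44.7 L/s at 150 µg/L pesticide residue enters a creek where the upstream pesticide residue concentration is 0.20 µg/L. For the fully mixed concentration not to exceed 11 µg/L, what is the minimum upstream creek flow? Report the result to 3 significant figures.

575 L/s

Set C_mix = 11: (Q·0.2000 + 44.70·150.0) / (Q + 44.70) = 11
→ Q = 44.70·(150.0 − 11)/(11 − 0.2000) = 575.3 L/s.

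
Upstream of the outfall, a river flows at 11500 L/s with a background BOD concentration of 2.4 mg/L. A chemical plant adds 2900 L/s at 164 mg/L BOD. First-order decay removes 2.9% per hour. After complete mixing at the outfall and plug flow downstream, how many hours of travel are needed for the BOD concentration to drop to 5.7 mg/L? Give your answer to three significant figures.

Conservation of mass: C = (11500·2.400 + 2900·164.0) / 14400 = 503200/14400 = 34.94 mg/L.
2.9%/h lost → k = −ln(1 − 0.029) = 0.02943 h⁻¹.
34.94·exp(−k·t) = 5.7 → t = ln(34.94/5.7)/k = 221800 s = 61.62 h.

61.6 h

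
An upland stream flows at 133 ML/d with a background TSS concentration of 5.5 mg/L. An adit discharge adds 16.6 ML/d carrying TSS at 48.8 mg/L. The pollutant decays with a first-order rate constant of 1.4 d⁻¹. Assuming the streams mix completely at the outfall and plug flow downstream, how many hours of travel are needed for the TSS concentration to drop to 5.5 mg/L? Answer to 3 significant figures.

Conservation of mass: C = (133.0·5.500 + 16.60·48.80) / 149.6 = 1542/149.6 = 10.30 mg/L.
10.30·exp(−k·t) = 5.5 → t = ln(10.30/5.5)/k = 38750 s = 10.76 h.

10.8 h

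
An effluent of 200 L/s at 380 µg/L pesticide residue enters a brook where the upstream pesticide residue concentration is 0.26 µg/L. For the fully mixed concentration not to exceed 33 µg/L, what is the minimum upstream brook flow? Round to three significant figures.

Set C_mix = 33: (Q·0.2600 + 200.0·380.0) / (Q + 200.0) = 33
→ Q = 200.0·(380.0 − 33)/(33 − 0.2600) = 2120 L/s.

2120 L/s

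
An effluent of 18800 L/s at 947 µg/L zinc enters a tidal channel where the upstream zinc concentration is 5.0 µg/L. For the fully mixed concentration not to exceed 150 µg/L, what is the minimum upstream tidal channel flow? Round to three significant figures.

103000 L/s

Set C_mix = 150: (Q·5.000 + 18800·947.0) / (Q + 18800) = 150
→ Q = 18800·(947.0 − 150)/(150 − 5.000) = 103300 L/s.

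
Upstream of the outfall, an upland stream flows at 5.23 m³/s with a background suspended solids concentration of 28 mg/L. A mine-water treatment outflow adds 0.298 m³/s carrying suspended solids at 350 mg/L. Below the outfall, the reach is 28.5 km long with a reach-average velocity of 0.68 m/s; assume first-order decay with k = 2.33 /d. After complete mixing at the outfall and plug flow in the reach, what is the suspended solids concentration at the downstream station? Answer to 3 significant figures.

14.6 mg/L

After mixing, C = (5.230·28.00 + 0.2980·350.0) / 5.528 = 250.7/5.528 = 45.36 mg/L.
Travel time t = 28.5·1000 / 0.68 = 41910 s = 11.64 h.
First-order decay: C = 45.36·exp(−k·t) = 45.36·0.3229 = 14.65 mg/L.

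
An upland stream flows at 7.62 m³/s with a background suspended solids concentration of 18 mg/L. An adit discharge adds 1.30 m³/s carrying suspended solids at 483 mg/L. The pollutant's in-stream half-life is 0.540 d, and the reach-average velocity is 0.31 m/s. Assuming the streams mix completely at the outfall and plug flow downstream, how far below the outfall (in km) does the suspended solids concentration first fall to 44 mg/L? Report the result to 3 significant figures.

13.9 km

Mixed concentration C = ΣQC/ΣQ = (7.620·18.00 + 1.300·483.0) / 8.920 = 765.1/8.920 = 85.77 mg/L.
Half-life 0.540 d → k = ln 2 / 0.540 = 1.284 d⁻¹.
Set 85.77·exp(−k·t) = 44 → t = ln(85.77/44)/k = 44930 s = 12.48 h.
Distance = v·t = 0.31·44930 = 13930 m = 13.93 km.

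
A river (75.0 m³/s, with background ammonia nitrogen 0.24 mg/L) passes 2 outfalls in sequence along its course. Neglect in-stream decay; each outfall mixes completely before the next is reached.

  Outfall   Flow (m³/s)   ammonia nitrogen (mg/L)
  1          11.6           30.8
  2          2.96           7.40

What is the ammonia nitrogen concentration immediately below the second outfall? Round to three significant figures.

Outfall 1: combined Q = 86.60 m³/s; C = (75.00·0.2400 + 11.60·30.80)/86.60 = 4.333 mg/L.
Outfall 2: combined Q = 89.56 m³/s; C = (86.60·4.333 + 2.960·7.400)/89.56 = 4.435 mg/L.

4.43 mg/L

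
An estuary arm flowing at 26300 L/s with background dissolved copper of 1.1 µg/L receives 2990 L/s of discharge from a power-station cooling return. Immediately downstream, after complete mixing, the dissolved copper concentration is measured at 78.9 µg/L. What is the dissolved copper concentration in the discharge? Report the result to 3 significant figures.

Mass balance: 26300·1.100 + 2990·Cₑ = 29290·78.90
→ Cₑ = (29290·78.90 − 26300·1.100) / 2990 = 763.2 µg/L.

763 µg/L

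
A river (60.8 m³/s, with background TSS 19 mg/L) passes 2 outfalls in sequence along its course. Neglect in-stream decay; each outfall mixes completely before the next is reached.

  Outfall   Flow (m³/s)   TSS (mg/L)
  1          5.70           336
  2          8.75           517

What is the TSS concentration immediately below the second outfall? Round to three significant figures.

Outfall 1: combined Q = 66.50 m³/s; C = (60.80·19.00 + 5.700·336.0)/66.50 = 46.17 mg/L.
Outfall 2: combined Q = 75.25 m³/s; C = (66.50·46.17 + 8.750·517.0)/75.25 = 100.9 mg/L.

101 mg/L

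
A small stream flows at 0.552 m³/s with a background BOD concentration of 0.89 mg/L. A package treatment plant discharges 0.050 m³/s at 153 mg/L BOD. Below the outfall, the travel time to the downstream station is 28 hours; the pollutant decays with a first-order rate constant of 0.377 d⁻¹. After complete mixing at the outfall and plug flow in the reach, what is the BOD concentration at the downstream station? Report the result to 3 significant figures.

Conservation of mass: C = (0.5520·0.8900 + 0.05000·153.0) / 0.6020 = 8.141/0.6020 = 13.52 mg/L.
After decay, C = 13.52 × e^(−kt) = 13.52 × 0.6441 = 8.711 mg/L.

8.71 mg/L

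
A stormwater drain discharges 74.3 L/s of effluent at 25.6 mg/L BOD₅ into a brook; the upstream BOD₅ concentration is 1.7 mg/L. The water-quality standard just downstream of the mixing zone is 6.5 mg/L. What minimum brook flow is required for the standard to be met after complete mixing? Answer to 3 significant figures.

296 L/s

Set C_mix = 6.5: (Q·1.700 + 74.30·25.60) / (Q + 74.30) = 6.5
→ Q = 74.30·(25.60 − 6.5)/(6.5 − 1.700) = 295.7 L/s.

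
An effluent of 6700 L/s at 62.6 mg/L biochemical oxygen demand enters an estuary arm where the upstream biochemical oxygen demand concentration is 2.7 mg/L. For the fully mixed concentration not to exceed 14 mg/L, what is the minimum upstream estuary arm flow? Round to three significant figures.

28800 L/s

Set C_mix = 14: (Q·2.700 + 6700·62.60) / (Q + 6700) = 14
→ Q = 6700·(62.60 − 14)/(14 − 2.700) = 28820 L/s.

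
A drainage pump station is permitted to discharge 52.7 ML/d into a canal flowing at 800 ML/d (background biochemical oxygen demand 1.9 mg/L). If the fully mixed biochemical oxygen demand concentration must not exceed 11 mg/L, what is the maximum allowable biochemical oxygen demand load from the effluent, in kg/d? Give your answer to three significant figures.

7860 kg/d

Mass balance at the limit: 800.0·1.900 + 52.70·Cₑ = 852.7·11 → Cₑ = 149.1 mg/L.
52.70 ML/d = 0.6100 m³/s. Load = 0.6100 m³/s × 149.1 g/m³ × 86 400 s/d = 7860 kg/d.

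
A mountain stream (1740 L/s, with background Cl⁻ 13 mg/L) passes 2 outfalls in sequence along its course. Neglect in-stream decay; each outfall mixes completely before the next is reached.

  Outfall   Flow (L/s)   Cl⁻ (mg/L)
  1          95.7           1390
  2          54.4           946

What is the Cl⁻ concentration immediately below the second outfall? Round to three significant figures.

110 mg/L

Below outfall 1: Q → 1836 L/s, C = (1740·13.00 + 95.70·1390)/1836 = 84.79 mg/L.
Below outfall 2: Q → 1890 L/s, C = (1836·84.79 + 54.40·946.0)/1890 = 109.6 mg/L.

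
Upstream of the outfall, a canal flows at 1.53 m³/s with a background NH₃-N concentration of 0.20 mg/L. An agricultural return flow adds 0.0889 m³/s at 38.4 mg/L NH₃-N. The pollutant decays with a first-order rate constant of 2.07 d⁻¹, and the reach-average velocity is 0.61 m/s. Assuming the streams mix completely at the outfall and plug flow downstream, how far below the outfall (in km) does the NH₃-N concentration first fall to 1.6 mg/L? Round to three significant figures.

After mixing, C = (1.530·0.2000 + 0.08890·38.40) / 1.619 = 3.720/1.619 = 2.298 mg/L.
Set 2.298·exp(−k·t) = 1.6 → t = ln(2.298/1.6)/k = 15110 s = 4.196 h.
Distance = v·t = 0.61·15110 = 9215 m = 9.215 km.

9.21 km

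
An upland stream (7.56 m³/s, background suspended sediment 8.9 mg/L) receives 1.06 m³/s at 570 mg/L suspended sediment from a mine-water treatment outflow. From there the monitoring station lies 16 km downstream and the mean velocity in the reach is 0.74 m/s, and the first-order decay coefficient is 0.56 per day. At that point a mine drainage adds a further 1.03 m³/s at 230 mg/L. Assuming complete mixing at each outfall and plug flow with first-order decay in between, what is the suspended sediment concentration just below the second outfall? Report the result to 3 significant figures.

Mixed concentration C = ΣQC/ΣQ = (7.560·8.900 + 1.060·570.0) / 8.620 = 671.5/8.620 = 77.90 mg/L; combined flow 8.620 m³/s.
Travel time t = 16·1000 / 0.74 = 21620 s = 6.006 h.
Decay over the reach: 77.90·exp(−kt) = 77.90·0.8692 = 67.71 mg/L.
At the second outfall, C = (8.620·67.71 + 1.030·230.0) / (8.620 + 1.030) = 85.03 mg/L.

85.0 mg/L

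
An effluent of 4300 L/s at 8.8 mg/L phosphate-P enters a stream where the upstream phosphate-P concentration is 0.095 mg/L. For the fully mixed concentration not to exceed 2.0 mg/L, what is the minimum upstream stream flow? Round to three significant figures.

Set C_mix = 2.0: (Q·0.09500 + 4300·8.800) / (Q + 4300) = 2.0
→ Q = 4300·(8.800 − 2.0)/(2.0 − 0.09500) = 15350 L/s.

15300 L/s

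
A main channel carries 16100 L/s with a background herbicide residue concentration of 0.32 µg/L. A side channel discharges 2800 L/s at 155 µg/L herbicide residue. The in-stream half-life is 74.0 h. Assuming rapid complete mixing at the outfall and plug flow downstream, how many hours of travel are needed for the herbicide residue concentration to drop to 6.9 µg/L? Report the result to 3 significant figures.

130 h

After mixing, C = (16100·0.3200 + 2800·155.0) / 18900 = 439200/18900 = 23.24 µg/L.
Half-life 74.0 h → k = ln 2 / 74.0 = 0.009367 h⁻¹ = 0.2248 d⁻¹.
23.24·exp(−k·t) = 6.9 → t = ln(23.24/6.9)/k = 466600 s = 129.6 h.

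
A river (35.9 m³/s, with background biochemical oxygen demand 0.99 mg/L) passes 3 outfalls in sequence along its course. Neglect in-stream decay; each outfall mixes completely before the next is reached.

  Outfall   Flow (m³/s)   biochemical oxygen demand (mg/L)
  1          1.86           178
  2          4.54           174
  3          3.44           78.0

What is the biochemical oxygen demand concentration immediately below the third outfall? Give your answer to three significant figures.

31.2 mg/L

Outfall 1: combined Q = 37.76 m³/s; C = (35.90·0.9900 + 1.860·178.0)/37.76 = 9.709 mg/L.
Outfall 2: combined Q = 42.30 m³/s; C = (37.76·9.709 + 4.540·174.0)/42.30 = 27.34 mg/L.
Outfall 3: combined Q = 45.74 m³/s; C = (42.30·27.34 + 3.440·78.00)/45.74 = 31.15 mg/L.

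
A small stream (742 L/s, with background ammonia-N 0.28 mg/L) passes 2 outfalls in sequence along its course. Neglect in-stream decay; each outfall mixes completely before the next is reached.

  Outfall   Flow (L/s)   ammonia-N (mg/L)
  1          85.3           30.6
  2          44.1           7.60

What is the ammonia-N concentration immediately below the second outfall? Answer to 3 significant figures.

Outfall 1: combined Q = 827.3 L/s; C = (742.0·0.2800 + 85.30·30.60)/827.3 = 3.406 mg/L.
Outfall 2: combined Q = 871.4 L/s; C = (827.3·3.406 + 44.10·7.600)/871.4 = 3.618 mg/L.

3.62 mg/L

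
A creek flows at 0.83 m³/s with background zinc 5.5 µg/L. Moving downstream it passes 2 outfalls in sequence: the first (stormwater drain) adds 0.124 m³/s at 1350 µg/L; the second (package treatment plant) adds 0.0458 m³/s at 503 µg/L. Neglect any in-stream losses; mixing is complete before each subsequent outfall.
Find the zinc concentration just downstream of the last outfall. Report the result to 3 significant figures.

195 µg/L

Below outfall 1: Q → 0.9540 m³/s, C = (0.8300·5.500 + 0.1240·1350)/0.9540 = 180.3 µg/L.
Below outfall 2: Q → 0.9998 m³/s, C = (0.9540·180.3 + 0.04580·503.0)/0.9998 = 195.0 µg/L.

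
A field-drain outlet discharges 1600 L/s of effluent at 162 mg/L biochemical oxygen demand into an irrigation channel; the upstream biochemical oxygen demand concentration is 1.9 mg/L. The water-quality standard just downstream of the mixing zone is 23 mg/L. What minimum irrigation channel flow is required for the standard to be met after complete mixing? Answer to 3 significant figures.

Set C_mix = 23: (Q·1.900 + 1600·162.0) / (Q + 1600) = 23
→ Q = 1600·(162.0 − 23)/(23 − 1.900) = 10540 L/s.

10500 L/s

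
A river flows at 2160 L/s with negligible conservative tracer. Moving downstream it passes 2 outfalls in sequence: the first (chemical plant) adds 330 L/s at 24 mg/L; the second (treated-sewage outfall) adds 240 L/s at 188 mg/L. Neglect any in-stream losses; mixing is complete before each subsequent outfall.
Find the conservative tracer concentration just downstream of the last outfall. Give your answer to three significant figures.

19.4 mg/L

Outfall 1: combined Q = 2490 L/s; C = (2160·0 + 330.0·24.00)/2490 = 3.181 mg/L.
Outfall 2: combined Q = 2730 L/s; C = (2490·3.181 + 240.0·188.0)/2730 = 19.43 mg/L.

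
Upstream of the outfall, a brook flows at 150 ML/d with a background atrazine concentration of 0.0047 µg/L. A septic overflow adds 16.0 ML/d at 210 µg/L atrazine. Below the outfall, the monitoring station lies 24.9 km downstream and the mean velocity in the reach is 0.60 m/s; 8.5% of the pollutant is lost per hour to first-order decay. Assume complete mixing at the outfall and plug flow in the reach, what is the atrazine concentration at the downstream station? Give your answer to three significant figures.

7.27 µg/L

Mass balance: C = (150.0·0.004700 + 16.00·210.0) / 166.0 = 3361/166.0 = 20.25 µg/L.
Travel time t = 24.9·1000 / 0.60 = 41500 s = 11.53 h.
8.5%/h lost → k = −ln(1 − 0.085) = 0.08883 h⁻¹.
After decay, C = 20.25 × e^(−kt) = 20.25 × 0.3591 = 7.271 µg/L.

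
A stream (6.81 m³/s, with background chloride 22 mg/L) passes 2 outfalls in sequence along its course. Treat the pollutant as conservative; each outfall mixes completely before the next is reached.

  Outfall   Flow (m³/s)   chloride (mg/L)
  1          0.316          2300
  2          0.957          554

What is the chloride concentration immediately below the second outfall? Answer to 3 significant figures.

Outfall 1: combined Q = 7.126 m³/s; C = (6.810·22.00 + 0.3160·2300)/7.126 = 123.0 mg/L.
Outfall 2: combined Q = 8.083 m³/s; C = (7.126·123.0 + 0.9570·554.0)/8.083 = 174.0 mg/L.

174 mg/L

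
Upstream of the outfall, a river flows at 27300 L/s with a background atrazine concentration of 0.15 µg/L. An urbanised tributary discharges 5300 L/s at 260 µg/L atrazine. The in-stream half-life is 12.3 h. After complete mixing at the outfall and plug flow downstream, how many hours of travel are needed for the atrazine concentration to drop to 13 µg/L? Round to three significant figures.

21.0 h

After mixing, C = (27300·0.1500 + 5300·260.0) / 32600 = 1382000/32600 = 42.40 µg/L.
Half-life 12.3 h → k = ln 2 / 12.3 = 0.05635 h⁻¹ = 1.352 d⁻¹.
42.40·exp(−k·t) = 13 → t = ln(42.40/13)/k = 75520 s = 20.98 h.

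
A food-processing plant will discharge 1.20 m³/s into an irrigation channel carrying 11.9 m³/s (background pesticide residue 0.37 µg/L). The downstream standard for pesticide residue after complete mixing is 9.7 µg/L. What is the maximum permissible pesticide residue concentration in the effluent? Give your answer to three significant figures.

102 µg/L

At the limit, (Qr·Cr + Qe·Cₑ)/(Qr + Qe) = 9.7:
Cₑ = (13.10·9.7 − 11.90·0.3700) / 1.200 = 102.2 µg/L.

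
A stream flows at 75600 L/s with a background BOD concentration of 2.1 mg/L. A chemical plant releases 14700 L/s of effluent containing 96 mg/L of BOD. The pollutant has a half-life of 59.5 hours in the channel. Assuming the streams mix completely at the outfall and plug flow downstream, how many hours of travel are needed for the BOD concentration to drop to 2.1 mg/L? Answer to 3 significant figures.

Flow-weighted average: C = (75600·2.100 + 14700·96.00) / 90300 = 1570000/90300 = 17.39 mg/L.
Half-life 59.5 h → k = ln 2 / 59.5 = 0.01165 h⁻¹ = 0.2796 d⁻¹.
17.39·exp(−k·t) = 2.1 → t = ln(17.39/2.1)/k = 653200 s = 181.4 h.

181 h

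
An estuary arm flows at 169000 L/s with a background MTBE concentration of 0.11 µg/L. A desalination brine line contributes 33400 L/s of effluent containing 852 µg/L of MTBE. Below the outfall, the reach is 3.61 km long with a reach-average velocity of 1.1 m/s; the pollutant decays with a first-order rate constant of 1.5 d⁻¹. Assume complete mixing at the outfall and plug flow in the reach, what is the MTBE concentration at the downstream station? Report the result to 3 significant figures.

Conservation of mass: C = (169000·0.1100 + 33400·852.0) / 202400 = 28480000/202400 = 140.7 µg/L.
Travel time t = 3.61·1000 / 1.1 = 3282 s = 0.9116 h.
Applying C = C₀e^(−kt): 140.7 × 0.9446 = 132.9 µg/L.

133 µg/L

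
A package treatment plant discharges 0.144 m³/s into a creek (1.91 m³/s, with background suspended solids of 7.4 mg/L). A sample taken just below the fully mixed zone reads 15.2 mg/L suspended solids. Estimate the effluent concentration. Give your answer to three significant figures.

119 mg/L

Mass balance: 1.910·7.400 + 0.1440·Cₑ = 2.054·15.20
→ Cₑ = (2.054·15.20 − 1.910·7.400) / 0.1440 = 118.7 mg/L.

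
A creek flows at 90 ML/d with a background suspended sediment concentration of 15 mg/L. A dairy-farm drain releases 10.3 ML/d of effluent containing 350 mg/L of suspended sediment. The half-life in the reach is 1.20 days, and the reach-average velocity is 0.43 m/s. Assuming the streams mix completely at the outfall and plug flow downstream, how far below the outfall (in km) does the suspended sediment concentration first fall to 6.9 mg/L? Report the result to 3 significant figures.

Mass balance: C = (90.00·15.00 + 10.30·350.0) / 100.3 = 4955/100.3 = 49.40 mg/L.
Half-life 1.20 d → k = ln 2 / 1.20 = 0.5776 d⁻¹.
Set 49.40·exp(−k·t) = 6.9 → t = ln(49.40/6.9)/k = 294400 s = 81.79 h.
Distance = v·t = 0.43·294400 = 126600 m = 126.6 km.

127 km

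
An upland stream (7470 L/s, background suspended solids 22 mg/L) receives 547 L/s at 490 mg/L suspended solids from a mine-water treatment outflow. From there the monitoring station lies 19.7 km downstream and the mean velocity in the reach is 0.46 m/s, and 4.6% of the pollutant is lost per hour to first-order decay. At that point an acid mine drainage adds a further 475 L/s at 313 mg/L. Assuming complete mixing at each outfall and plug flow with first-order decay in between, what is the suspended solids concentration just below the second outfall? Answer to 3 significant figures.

Flow-weighted average: C = (7470·22.00 + 547.0·490.0) / 8017 = 432400/8017 = 53.93 mg/L; combined flow 8017 L/s.
Travel time t = 19.7·1000 / 0.46 = 42830 s = 11.90 h.
4.6%/h lost → k = −ln(1 − 0.046) = 0.04709 h⁻¹.
First-order decay: C = 53.93·exp(−k·t) = 53.93·0.5711 = 30.80 mg/L.
Second outfall: C = (8017·30.80 + 475.0·313.0)/8492 = 46.58 mg/L.

46.6 mg/L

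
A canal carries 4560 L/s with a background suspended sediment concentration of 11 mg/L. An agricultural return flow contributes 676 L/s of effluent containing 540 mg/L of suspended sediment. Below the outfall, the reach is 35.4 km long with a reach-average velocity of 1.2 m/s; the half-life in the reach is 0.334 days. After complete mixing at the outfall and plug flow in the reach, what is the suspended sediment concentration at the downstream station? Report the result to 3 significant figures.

39.0 mg/L

Flow-weighted average: C = (4560·11.00 + 676.0·540.0) / 5236 = 415200/5236 = 79.30 mg/L.
Travel time t = 35.4·1000 / 1.2 = 29500 s = 8.194 h.
Half-life 0.334 d → k = ln 2 / 0.334 = 2.075 d⁻¹.
Applying C = C₀e^(−kt): 79.30 × 0.4923 = 39.04 mg/L.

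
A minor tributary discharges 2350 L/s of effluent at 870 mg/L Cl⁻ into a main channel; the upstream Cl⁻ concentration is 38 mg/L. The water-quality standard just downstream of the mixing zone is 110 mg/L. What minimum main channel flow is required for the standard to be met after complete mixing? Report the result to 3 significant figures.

Set C_mix = 110: (Q·38.00 + 2350·870.0) / (Q + 2350) = 110
→ Q = 2350·(870.0 − 110)/(110 − 38.00) = 24810 L/s.

24800 L/s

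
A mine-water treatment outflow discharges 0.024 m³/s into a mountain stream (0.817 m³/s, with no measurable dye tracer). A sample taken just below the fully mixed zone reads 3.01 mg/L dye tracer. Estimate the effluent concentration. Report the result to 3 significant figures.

105 mg/L

Mass balance: 0.8170·0 + 0.02400·Cₑ = 0.8410·3.010
→ Cₑ = (0.8410·3.010 − 0.8170·0) / 0.02400 = 105.5 mg/L.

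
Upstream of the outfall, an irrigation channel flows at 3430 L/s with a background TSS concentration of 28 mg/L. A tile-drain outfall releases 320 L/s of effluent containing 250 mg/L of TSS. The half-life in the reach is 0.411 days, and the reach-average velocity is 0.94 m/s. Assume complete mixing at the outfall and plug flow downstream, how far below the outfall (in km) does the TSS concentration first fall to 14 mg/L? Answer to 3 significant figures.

58.3 km

After mixing, C = (3430·28.00 + 320.0·250.0) / 3750 = 176000/3750 = 46.94 mg/L.
Half-life 0.411 d → k = ln 2 / 0.411 = 1.686 d⁻¹.
Set 46.94·exp(−k·t) = 14 → t = ln(46.94/14)/k = 61980 s = 17.22 h.
Distance = v·t = 0.94·61980 = 58260 m = 58.26 km.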